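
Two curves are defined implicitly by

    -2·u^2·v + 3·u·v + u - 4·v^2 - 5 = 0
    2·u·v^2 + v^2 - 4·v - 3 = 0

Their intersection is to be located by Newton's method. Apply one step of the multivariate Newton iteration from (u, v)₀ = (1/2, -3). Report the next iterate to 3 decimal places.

(0.550, -1.256)

At (1/2, -3): F = (-43.500, 27.000).
Jacobian J = [[-4·u·v + 3·v + 1, -2·u^2 + 3·u - 8·v], [2·v^2, 4·u·v + 2·v - 4]].
At the point, J = [[-2.000, 25.000], [18.000, -16.000]] (det J = -418.000).
Solving J·Δ = −F gives Δ = (0.050, 1.744).
Then the next iterate is (u, v)₁ = (0.550, -1.256).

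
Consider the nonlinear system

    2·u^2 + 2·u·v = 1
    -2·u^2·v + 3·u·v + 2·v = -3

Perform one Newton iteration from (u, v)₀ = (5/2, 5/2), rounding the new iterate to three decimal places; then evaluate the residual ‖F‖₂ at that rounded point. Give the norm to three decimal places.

At (5/2, 5/2): F = (24.000, -4.500).
Jacobian J = [[4·u + 2·v, 2·u], [-4·u·v + 3·v, -2·u^2 + 3·u + 2]].
At the point, J = [[15.000, 5.000], [-17.500, -3.000]] (det J = 42.500).
Solving J·Δ = −F gives Δ = (1.165, -8.294).
Then the next iterate is (u, v)₁ = (3.665, -5.794).
Re-evaluating at (3.665, -5.794): F = (-16.60557, 83.35959), so ‖F‖₂ = 84.997.

84.997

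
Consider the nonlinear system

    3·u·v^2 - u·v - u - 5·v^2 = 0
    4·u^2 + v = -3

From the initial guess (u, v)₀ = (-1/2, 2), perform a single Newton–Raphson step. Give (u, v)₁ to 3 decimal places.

(0.882, 1.527)

At (-1/2, 2): F = (-24.500, 6.000).
Jacobian J = [[3·v^2 - v - 1, 6·u·v - u - 10·v], [8·u, 1]].
At the point, J = [[9.000, -25.500], [-4.000, 1.000]] (det J = -93.000).
Solving J·Δ = −F gives Δ = (1.382, -0.473).
Then the next iterate is (u, v)₁ = (0.882, 1.527).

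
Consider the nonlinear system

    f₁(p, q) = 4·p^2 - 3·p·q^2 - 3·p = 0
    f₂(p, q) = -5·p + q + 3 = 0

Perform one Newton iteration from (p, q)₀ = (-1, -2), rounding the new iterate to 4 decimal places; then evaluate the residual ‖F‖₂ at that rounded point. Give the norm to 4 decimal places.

2.0858

At (-1, -2): F = (19.0000, 6.0000).
Jacobian J = [[8·p - 3·q^2 - 3, -6·p·q], [-5, 1]].
At the point, J = [[-23.0000, -12.0000], [-5.0000, 1.0000]] (det J = -83.0000).
Solving J·Δ = −F gives Δ = (1.0964, -0.5181).
Then the next iterate is (p, q)₁ = (0.0964, -2.5181).
Re-evaluating at (0.0964, -2.5181): F = (-2.085796, -0.0001), so ‖F‖₂ = 2.0858.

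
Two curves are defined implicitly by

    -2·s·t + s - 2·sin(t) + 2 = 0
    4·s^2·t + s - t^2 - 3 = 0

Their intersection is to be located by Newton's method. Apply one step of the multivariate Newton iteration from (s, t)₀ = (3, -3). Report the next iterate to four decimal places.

At (3, -3): F = (23.282240, -117.0000).
Jacobian J = [[-2·t + 1, -2·s - 2·cos(t)], [8·s·t + 1, 4·s^2 - 2·t]].
At the point, J = [[7.0000, -4.020015], [-71.0000, 42.0000]] (det J = 8.578935).
Solving J·Δ = −F gives Δ = (-59.1580, -97.2194).
Then the next iterate is (s, t)₁ = (-56.1580, -100.2194).

(-56.1580, -100.2194)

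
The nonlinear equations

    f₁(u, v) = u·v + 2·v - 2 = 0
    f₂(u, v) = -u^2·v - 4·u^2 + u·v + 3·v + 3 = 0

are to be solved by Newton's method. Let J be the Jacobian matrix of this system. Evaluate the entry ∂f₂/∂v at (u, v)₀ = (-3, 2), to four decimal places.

∂f₂/∂v = -u^2 + u + 3.
At (-3, 2) this is -9.0000.

-9.0000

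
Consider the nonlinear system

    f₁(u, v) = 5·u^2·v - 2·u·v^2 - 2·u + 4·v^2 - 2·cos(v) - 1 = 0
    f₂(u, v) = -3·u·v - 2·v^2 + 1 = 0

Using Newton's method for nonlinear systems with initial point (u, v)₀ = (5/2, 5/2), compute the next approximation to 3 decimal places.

(1.947, 1.008)

At (5/2, 5/2): F = (67.47729, -30.250).
Jacobian J = [[10·u·v - 2·v^2 - 2, 5·u^2 - 4·u·v + 8·v + 2·sin(v)], [-3·v, -3·u - 4·v]].
At the point, J = [[48.000, 27.44694], [-7.500, -17.500]] (det J = -634.14792).
Solving J·Δ = −F gives Δ = (-0.553, -1.492).
Then the next iterate is (u, v)₁ = (1.947, 1.008).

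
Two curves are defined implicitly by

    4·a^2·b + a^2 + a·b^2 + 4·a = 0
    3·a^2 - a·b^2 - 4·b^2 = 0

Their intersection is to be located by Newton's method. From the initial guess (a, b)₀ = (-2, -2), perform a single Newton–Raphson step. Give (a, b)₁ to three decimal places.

At (-2, -2): F = (-44.000, 4.000).
Jacobian J = [[8·a·b + 2·a + b^2 + 4, 4·a^2 + 2·a·b], [6·a - b^2, -2·a·b - 8·b]].
At the point, J = [[36.000, 24.000], [-16.000, 8.000]] (det J = 672.000).
Solving J·Δ = −F gives Δ = (0.667, 0.833).
Then the next iterate is (a, b)₁ = (-1.333, -1.167).

(-1.333, -1.167)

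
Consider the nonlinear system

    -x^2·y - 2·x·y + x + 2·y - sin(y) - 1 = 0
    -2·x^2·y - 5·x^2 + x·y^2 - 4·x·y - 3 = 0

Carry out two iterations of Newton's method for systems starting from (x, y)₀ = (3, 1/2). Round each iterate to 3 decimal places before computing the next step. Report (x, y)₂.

At (3, 1/2): F = (-4.97943, -62.250).
Jacobian J = [[-2·x·y - 2·y + 1, -x^2 - 2·x - cos(y) + 2], [-4·x·y - 10·x + y^2 - 4·y, -2·x^2 + 2·x·y - 4·x]].
At the point, J = [[-3.000, -13.87758], [-37.750, -27.000]] (det J = -442.87874).
Solving J·Δ = −F gives Δ = (-1.647, -0.003).
Then the next iterate is (x, y)₁ = (1.353, 0.497).
Round to (1.353, 0.497) and repeat: F = (-1.38449, -16.32823), J = [[-1.33888, -3.41563], [-17.96075, -7.72834]].
Δ = (-0.884, -0.059), so (x, y)₂ = (0.469, 0.438).

(0.469, 0.438)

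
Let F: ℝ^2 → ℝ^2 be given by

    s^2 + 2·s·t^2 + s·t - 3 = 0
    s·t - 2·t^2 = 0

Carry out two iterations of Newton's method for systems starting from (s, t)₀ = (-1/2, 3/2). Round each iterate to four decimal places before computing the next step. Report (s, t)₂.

(1.1699, 0.7108)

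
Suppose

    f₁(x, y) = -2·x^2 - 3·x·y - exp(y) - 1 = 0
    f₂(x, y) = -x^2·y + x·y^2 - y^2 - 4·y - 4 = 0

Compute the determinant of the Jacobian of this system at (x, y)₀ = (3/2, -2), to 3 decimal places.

46.353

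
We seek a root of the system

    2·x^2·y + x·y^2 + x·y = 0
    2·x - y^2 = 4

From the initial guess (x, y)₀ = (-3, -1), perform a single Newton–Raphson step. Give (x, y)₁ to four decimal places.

At (-3, -1): F = (-18.0000, -11.0000).
Jacobian J = [[4·x·y + y^2 + y, 2·x^2 + 2·x·y + x], [2, -2·y]].
At the point, J = [[12.0000, 21.0000], [2.0000, 2.0000]] (det J = -18.0000).
Solving J·Δ = −F gives Δ = (10.8333, -5.3333).
Then the next iterate is (x, y)₁ = (7.8333, -6.3333).

(7.8333, -6.3333)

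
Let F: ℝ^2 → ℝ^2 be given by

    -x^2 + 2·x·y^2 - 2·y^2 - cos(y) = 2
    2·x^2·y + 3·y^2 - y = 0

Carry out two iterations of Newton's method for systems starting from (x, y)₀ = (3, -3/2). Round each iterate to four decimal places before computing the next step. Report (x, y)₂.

(1.7437, -1.7611)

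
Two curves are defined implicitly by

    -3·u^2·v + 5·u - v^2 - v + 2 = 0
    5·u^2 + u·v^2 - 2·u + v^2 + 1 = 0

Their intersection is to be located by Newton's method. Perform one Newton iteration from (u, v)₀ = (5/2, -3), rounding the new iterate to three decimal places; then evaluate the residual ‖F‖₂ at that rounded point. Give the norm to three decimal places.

At (5/2, -3): F = (64.750, 58.750).
Jacobian J = [[-6·u·v + 5, -3·u^2 - 2·v - 1], [10·u + v^2 - 2, 2·u·v + 2·v]].
At the point, J = [[50.000, -13.750], [32.000, -21.000]] (det J = -610.000).
Solving J·Δ = −F gives Δ = (-0.905, 1.419).
Then the next iterate is (u, v)₁ = (1.595, -1.581).
Re-evaluating at (1.595, -1.581): F = (21.12275, 17.01649), so ‖F‖₂ = 27.124.

27.124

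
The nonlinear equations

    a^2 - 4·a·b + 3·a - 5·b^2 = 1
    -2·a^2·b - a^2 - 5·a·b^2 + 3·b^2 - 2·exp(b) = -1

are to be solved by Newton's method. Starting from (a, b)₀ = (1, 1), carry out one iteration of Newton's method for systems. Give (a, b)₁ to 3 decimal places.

(0.616, 0.544)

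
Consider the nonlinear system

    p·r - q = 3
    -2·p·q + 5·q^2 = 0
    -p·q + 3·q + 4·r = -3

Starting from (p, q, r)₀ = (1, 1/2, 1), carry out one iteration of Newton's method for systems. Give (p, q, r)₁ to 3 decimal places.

(8.000, 2.750, -1.250)

At (1, 1/2, 1): F = (-2.500, 0.250, 8.000).
Jacobian J = [[r, -1, p], [-2·q, -2·p + 10·q, 0], [-q, -p + 3, 4]].
At the point, J = [[1.000, -1.000, 1.000], [-1.000, 3.000, 0.000], [-0.500, 2.000, 4.000]] (det J = 7.500).
Solving J·Δ = −F gives Δ = (7.000, 2.250, -2.250).
Then the next iterate is (p, q, r)₁ = (8.000, 2.750, -1.250).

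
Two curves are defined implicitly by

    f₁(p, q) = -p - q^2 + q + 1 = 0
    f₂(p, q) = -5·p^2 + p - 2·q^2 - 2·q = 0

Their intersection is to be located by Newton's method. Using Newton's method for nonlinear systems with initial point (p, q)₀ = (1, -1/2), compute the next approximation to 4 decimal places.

(0.6111, -0.3194)

At (1, -1/2): F = (-0.7500, -3.5000).
Jacobian J = [[-1, -2·q + 1], [-10·p + 1, -4·q - 2]].
At the point, J = [[-1.0000, 2.0000], [-9.0000, 0.0000]] (det J = 18.0000).
Solving J·Δ = −F gives Δ = (-0.3889, 0.1806).
Then the next iterate is (p, q)₁ = (0.6111, -0.3194).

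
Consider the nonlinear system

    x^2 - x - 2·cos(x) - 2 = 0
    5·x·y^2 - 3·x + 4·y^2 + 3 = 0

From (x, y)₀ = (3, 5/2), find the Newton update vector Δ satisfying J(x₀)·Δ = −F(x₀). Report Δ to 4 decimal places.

(-1.1321, -0.8502)

At (3, 5/2): F = (5.979985, 112.7500).
Jacobian J = [[2·x + 2·sin(x) - 1, 0], [5·y^2 - 3, 10·x·y + 8·y]].
At the point, J = [[5.282240, 0.0000], [28.2500, 95.0000]] (det J = 501.812802).
Solving J·Δ = −F gives Δ = (-1.1321, -0.8502).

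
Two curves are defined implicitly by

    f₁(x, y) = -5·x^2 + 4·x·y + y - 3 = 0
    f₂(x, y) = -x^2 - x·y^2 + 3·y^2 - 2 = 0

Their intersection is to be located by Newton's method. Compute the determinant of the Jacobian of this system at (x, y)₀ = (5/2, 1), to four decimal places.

45.0000

J = [[-10·x + 4·y, 4·x + 1], [-2·x - y^2, -2·x·y + 6·y]].
At the point, J = [[-21.0000, 11.0000], [-6.0000, 1.0000]].
det J = 45.0000.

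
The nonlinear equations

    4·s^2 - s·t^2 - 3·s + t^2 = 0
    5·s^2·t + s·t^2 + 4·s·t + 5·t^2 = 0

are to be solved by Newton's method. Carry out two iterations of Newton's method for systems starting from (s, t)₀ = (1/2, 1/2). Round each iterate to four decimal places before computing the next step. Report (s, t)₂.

At (1/2, 1/2): F = (-0.3750, 3.0000).
Jacobian J = [[8·s - t^2 - 3, -2·s·t + 2·t], [10·s·t + t^2 + 4·t, 5·s^2 + 2·s·t + 4·s + 10·t]].
At the point, J = [[0.7500, 0.5000], [4.7500, 8.7500]] (det J = 4.1875).
Solving J·Δ = −F gives Δ = (1.1418, -0.9627).
Then the next iterate is (s, t)₁ = (1.6418, -0.4627).
Round to (1.6418, -0.4627) and repeat: F = (5.719225, -7.852748), J = [[9.920309, 0.593922], [-9.233317, 13.898414]].
Δ = (-0.5870, 0.1750), so (s, t)₂ = (1.0548, -0.2877).

(1.0548, -0.2877)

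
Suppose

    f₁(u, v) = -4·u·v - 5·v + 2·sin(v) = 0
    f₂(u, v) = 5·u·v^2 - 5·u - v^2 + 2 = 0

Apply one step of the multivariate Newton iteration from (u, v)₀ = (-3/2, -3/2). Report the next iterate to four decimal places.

(-0.9643, -1.2538)

At (-3/2, -3/2): F = (-3.494990, -9.6250).
Jacobian J = [[-4·v, -4·u + 2·cos(v) - 5], [5·v^2 - 5, 10·u·v - 2·v]].
At the point, J = [[6.0000, 1.141474], [6.2500, 25.5000]] (det J = 145.865785).
Solving J·Δ = −F gives Δ = (0.5357, 0.2462).
Then the next iterate is (u, v)₁ = (-0.9643, -1.2538).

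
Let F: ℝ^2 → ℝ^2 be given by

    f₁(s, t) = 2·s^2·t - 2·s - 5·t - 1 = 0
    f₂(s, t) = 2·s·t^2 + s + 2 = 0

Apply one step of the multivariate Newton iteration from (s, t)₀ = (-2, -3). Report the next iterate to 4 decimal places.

(-1.9236, -1.5605)

At (-2, -3): F = (-6.0000, -36.0000).
Jacobian J = [[4·s·t - 2, 2·s^2 - 5], [2·t^2 + 1, 4·s·t]].
At the point, J = [[22.0000, 3.0000], [19.0000, 24.0000]] (det J = 471.0000).
Solving J·Δ = −F gives Δ = (0.0764, 1.4395).
Then the next iterate is (s, t)₁ = (-1.9236, -1.5605).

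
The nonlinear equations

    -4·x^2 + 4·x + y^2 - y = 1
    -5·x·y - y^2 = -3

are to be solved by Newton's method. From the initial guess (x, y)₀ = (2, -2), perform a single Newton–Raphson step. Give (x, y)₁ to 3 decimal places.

(1.074, -0.377)

At (2, -2): F = (-3.000, 19.000).
Jacobian J = [[-8·x + 4, 2·y - 1], [-5·y, -5·x - 2·y]].
At the point, J = [[-12.000, -5.000], [10.000, -6.000]] (det J = 122.000).
Solving J·Δ = −F gives Δ = (-0.926, 1.623).
Then the next iterate is (x, y)₁ = (1.074, -0.377).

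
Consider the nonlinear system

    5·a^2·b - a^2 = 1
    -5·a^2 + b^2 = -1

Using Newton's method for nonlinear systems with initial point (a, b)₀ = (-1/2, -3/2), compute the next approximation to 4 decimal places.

(-0.2835, -0.4724)

At (-1/2, -3/2): F = (-3.1250, 2.0000).
Jacobian J = [[10·a·b - 2·a, 5·a^2], [-10·a, 2·b]].
At the point, J = [[8.5000, 1.2500], [5.0000, -3.0000]] (det J = -31.7500).
Solving J·Δ = −F gives Δ = (0.2165, 1.0276).
Then the next iterate is (a, b)₁ = (-0.2835, -0.4724).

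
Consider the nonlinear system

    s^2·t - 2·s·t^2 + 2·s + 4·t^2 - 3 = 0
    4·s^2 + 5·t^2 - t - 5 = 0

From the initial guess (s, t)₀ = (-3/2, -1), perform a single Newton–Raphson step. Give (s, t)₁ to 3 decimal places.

(-0.746, -0.914)

At (-3/2, -1): F = (-1.250, 10.000).
Jacobian J = [[2·s·t - 2·t^2 + 2, s^2 - 4·s·t + 8·t], [8·s, 10·t - 1]].
At the point, J = [[3.000, -11.750], [-12.000, -11.000]] (det J = -174.000).
Solving J·Δ = −F gives Δ = (0.754, 0.086).
Then the next iterate is (s, t)₁ = (-0.746, -0.914).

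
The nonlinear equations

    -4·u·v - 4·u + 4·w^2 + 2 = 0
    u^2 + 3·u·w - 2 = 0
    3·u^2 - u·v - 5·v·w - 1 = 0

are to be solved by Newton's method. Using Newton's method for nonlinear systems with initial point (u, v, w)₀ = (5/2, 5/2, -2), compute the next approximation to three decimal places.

(-6.474, 12.984, -1.763)

At (5/2, 5/2, -2): F = (-17.000, -10.750, 36.500).
Jacobian J = [[-4·v - 4, -4·u, 8·w], [2·u + 3·w, 0, 3·u], [6·u - v, -u - 5·w, -5·v]].
At the point, J = [[-14.000, -10.000, -16.000], [-1.000, 0.000, 7.500], [12.500, 7.500, -12.500]] (det J = 95.000).
Solving J·Δ = −F gives Δ = (-8.974, 10.484, 0.237).
Then the next iterate is (u, v, w)₁ = (-6.474, 12.984, -1.763).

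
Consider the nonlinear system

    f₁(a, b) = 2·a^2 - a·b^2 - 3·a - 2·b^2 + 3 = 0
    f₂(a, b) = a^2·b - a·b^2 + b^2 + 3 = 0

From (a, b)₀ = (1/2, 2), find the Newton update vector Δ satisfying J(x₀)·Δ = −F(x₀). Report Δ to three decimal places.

At (1/2, 2): F = (-8.000, 5.500).
Jacobian J = [[4·a - b^2 - 3, -2·a·b - 4·b], [2·a·b - b^2, a^2 - 2·a·b + 2·b]].
At the point, J = [[-5.000, -10.000], [-2.000, 2.250]] (det J = -31.250).
Solving J·Δ = −F gives Δ = (1.184, -1.392).

(1.184, -1.392)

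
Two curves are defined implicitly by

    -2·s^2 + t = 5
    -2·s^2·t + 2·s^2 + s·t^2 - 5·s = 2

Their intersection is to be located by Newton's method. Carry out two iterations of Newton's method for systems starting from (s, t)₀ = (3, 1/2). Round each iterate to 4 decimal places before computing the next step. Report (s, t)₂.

At (3, 1/2): F = (-22.5000, -7.2500).
Jacobian J = [[-4·s, 1], [-4·s·t + 4·s + t^2 - 5, -2·s^2 + 2·s·t]].
At the point, J = [[-12.0000, 1.0000], [1.2500, -15.0000]] (det J = 178.7500).
Solving J·Δ = −F gives Δ = (-1.9287, -0.6441).
Then the next iterate is (s, t)₁ = (1.0713, -0.1441).
Round to (1.0713, -0.1441) and repeat: F = (-7.439467, -4.708125), J = [[-4.2852, 1.0000], [-0.076538, -2.604116]].
Δ = (-2.1433, -1.7450), so (s, t)₂ = (-1.0720, -1.8891).

(-1.0720, -1.8891)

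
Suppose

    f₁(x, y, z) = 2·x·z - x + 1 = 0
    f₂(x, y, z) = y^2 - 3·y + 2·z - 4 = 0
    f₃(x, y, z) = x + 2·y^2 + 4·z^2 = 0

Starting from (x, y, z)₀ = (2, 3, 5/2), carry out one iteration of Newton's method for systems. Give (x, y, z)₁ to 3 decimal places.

(3.273, 5.015, -1.023)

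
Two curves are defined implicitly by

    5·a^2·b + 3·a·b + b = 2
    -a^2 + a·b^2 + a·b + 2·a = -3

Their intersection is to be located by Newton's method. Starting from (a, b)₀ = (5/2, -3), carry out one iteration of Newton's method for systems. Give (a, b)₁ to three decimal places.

(1.587, -1.879)

At (5/2, -3): F = (-121.250, 16.750).
Jacobian J = [[10·a·b + 3·b, 5·a^2 + 3·a + 1], [-2·a + b^2 + b + 2, 2·a·b + a]].
At the point, J = [[-84.000, 39.750], [3.000, -12.500]] (det J = 930.750).
Solving J·Δ = −F gives Δ = (-0.913, 1.121).
Then the next iterate is (a, b)₁ = (1.587, -1.879).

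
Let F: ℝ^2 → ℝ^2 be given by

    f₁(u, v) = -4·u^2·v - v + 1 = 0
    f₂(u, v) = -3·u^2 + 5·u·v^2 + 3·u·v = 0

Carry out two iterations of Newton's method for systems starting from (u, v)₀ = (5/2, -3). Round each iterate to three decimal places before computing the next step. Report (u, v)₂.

(0.819, -1.755)

At (5/2, -3): F = (79.000, 71.250).
Jacobian J = [[-8·u·v, -4·u^2 - 1], [-6·u + 5·v^2 + 3·v, 10·u·v + 3·u]].
At the point, J = [[60.000, -26.000], [21.000, -67.500]] (det J = -3504.000).
Solving J·Δ = −F gives Δ = (-0.993, 0.747).
Then the next iterate is (u, v)₁ = (1.507, -2.253).
Round to (1.507, -2.253) and repeat: F = (23.71969, 21.24877), J = [[27.16217, -10.08420], [9.57905, -29.43171]].
Δ = (-0.688, 0.498), so (u, v)₂ = (0.819, -1.755).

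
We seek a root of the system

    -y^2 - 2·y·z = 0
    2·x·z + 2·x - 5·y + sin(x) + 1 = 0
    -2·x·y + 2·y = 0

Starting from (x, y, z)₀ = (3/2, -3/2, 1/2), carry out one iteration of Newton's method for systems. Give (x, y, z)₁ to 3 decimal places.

At (3/2, -3/2, 1/2): F = (-0.750, 13.99749, 1.500).
Jacobian J = [[0, -2·y - 2·z, -2·y], [2·z + cos(x) + 2, -5, 2·x], [-2·y, -2·x + 2, 0]].
At the point, J = [[0.000, 2.000, 3.000], [3.07074, -5.000, 3.000], [3.000, -1.000, 0.000]] (det J = 53.78779).
Solving J·Δ = −F gives Δ = (0.237, 2.211, -1.224).
Then the next iterate is (x, y, z)₁ = (1.737, 0.711, -0.724).

(1.737, 0.711, -0.724)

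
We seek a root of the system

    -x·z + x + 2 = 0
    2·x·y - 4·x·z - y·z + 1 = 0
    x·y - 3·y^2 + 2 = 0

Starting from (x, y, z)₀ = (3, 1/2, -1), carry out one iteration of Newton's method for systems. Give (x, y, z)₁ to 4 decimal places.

At (3, 1/2, -1): F = (8.0000, 16.5000, 2.7500).
Jacobian J = [[-z + 1, 0, -x], [2·y - 4·z, 2·x - z, -4·x - y], [y, x - 6·y, 0]].
At the point, J = [[2.0000, 0.0000, -3.0000], [5.0000, 7.0000, -12.5000], [0.5000, 0.0000, 0.0000]] (det J = 10.5000).
Solving J·Δ = −F gives Δ = (-5.5000, -0.2143, -1.0000).
Then the next iterate is (x, y, z)₁ = (-2.5000, 0.2857, -2.0000).

(-2.5000, 0.2857, -2.0000)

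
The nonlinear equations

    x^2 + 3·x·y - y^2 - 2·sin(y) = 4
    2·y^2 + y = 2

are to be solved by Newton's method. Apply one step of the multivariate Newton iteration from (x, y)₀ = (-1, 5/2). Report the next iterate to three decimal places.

(0.888, 1.318)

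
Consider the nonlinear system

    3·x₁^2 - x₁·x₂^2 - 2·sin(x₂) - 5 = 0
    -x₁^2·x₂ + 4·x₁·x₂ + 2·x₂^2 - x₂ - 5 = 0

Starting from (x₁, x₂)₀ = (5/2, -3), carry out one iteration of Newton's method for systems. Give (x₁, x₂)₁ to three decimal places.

(2.478, -2.494)

At (5/2, -3): F = (-8.46776, 4.750).
Jacobian J = [[6·x₁ - x₂^2, -2·x₁·x₂ - 2·cos(x₂)], [-2·x₁·x₂ + 4·x₂, -x₁^2 + 4·x₁ + 4·x₂ - 1]].
At the point, J = [[6.000, 16.97998], [3.000, -9.250]] (det J = -106.43995).
Solving J·Δ = −F gives Δ = (-0.022, 0.506).
Then the next iterate is (x₁, x₂)₁ = (2.478, -2.494).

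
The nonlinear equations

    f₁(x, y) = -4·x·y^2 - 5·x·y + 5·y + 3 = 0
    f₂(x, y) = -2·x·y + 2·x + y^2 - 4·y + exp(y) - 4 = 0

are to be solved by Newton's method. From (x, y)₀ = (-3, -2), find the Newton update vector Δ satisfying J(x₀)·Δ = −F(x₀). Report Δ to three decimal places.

(1.656, 0.038)

At (-3, -2): F = (11.000, -9.86466).
Jacobian J = [[-4·y^2 - 5·y, -8·x·y - 5·x + 5], [-2·y + 2, -2·x + 2·y + exp(y) - 4]].
At the point, J = [[-6.000, -28.000], [6.000, -1.86466]] (det J = 179.18799).
Solving J·Δ = −F gives Δ = (1.656, 0.038).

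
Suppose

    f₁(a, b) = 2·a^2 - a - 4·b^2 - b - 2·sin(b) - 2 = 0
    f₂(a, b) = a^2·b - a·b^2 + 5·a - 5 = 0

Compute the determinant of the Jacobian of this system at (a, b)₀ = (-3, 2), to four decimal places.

-450.8448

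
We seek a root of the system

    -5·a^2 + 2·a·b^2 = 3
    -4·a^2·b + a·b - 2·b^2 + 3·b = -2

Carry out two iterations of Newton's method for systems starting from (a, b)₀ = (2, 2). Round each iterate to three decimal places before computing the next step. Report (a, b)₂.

(0.727, 1.798)

At (2, 2): F = (-7.000, -28.000).
Jacobian J = [[-10·a + 2·b^2, 4·a·b], [-8·a·b + b, -4·a^2 + a - 4·b + 3]].
At the point, J = [[-12.000, 16.000], [-30.000, -19.000]] (det J = 708.000).
Solving J·Δ = −F gives Δ = (-0.821, -0.178).
Then the next iterate is (a, b)₁ = (1.179, 1.822).
Round to (1.179, 1.822) and repeat: F = (-2.12239, -7.15585), J = [[-5.15063, 8.59255], [-15.36310, -8.66916]].
Δ = (-0.452, -0.024), so (a, b)₂ = (0.727, 1.798).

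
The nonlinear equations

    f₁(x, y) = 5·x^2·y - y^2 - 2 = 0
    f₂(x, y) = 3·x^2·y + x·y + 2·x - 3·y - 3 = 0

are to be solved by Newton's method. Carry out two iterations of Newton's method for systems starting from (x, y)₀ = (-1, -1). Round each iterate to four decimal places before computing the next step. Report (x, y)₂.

(0.4600, -0.4263)

At (-1, -1): F = (-8.0000, -4.0000).
Jacobian J = [[10·x·y, 5·x^2 - 2·y], [6·x·y + y + 2, 3·x^2 + x - 3]].
At the point, J = [[10.0000, 7.0000], [7.0000, -1.0000]] (det J = -59.0000).
Solving J·Δ = −F gives Δ = (0.6102, 0.2712).
Then the next iterate is (x, y)₁ = (-0.3898, -0.7288).
Round to (-0.3898, -0.7288) and repeat: F = (-3.084834, -1.641324), J = [[2.840862, 2.217320], [2.975717, -2.933968]].
Δ = (0.8498, 0.3025), so (x, y)₂ = (0.4600, -0.4263).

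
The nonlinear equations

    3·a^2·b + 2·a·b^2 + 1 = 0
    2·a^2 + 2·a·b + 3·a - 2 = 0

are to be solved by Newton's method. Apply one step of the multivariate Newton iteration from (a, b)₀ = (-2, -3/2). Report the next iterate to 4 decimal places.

(-1.6078, -0.7843)

At (-2, -3/2): F = (-26.0000, 6.0000).
Jacobian J = [[6·a·b + 2·b^2, 3·a^2 + 4·a·b], [4·a + 2·b + 3, 2·a]].
At the point, J = [[22.5000, 24.0000], [-8.0000, -4.0000]] (det J = 102.0000).
Solving J·Δ = −F gives Δ = (0.3922, 0.7157).
Then the next iterate is (a, b)₁ = (-1.6078, -0.7843).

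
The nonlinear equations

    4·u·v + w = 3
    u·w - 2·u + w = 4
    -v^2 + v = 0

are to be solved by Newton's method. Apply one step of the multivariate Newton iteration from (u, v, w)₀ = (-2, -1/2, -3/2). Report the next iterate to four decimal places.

(-2.3636, -0.1250, 1.2727)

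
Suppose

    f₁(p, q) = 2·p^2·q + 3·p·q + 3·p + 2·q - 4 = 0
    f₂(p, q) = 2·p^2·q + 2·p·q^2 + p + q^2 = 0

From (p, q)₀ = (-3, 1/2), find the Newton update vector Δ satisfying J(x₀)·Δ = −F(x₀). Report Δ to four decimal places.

At (-3, 1/2): F = (-7.5000, 4.7500).
Jacobian J = [[4·p·q + 3·q + 3, 2·p^2 + 3·p + 2], [4·p·q + 2·q^2 + 1, 2·p^2 + 4·p·q + 2·q]].
At the point, J = [[-1.5000, 11.0000], [-4.5000, 13.0000]] (det J = 30.0000).
Solving J·Δ = −F gives Δ = (4.9917, 1.3625).

(4.9917, 1.3625)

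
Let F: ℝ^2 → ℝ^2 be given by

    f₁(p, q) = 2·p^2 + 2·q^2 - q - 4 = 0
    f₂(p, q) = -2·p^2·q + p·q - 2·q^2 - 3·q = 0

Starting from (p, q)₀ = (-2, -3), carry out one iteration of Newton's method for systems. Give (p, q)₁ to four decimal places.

At (-2, -3): F = (25.0000, 21.0000).
Jacobian J = [[4·p, 4·q - 1], [-4·p·q + q, -2·p^2 + p - 4·q - 3]].
At the point, J = [[-8.0000, -13.0000], [-27.0000, -1.0000]] (det J = -343.0000).
Solving J·Δ = −F gives Δ = (0.7230, 1.4781).
Then the next iterate is (p, q)₁ = (-1.2770, -1.5219).

(-1.2770, -1.5219)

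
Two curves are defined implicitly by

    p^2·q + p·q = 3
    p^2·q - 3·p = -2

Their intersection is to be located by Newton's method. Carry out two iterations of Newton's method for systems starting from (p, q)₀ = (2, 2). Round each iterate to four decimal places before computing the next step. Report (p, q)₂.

(1.2941, -0.1471)

At (2, 2): F = (9.0000, 4.0000).
Jacobian J = [[2·p·q + q, p^2 + p], [2·p·q - 3, p^2]].
At the point, J = [[10.0000, 6.0000], [5.0000, 4.0000]] (det J = 10.0000).
Solving J·Δ = −F gives Δ = (-1.2000, 0.5000).
Then the next iterate is (p, q)₁ = (0.8000, 2.5000).
Round to (0.8000, 2.5000) and repeat: F = (0.6000, 1.2000), J = [[6.5000, 1.4400], [1.0000, 0.6400]].
Δ = (0.4941, -2.6471), so (p, q)₂ = (1.2941, -0.1471).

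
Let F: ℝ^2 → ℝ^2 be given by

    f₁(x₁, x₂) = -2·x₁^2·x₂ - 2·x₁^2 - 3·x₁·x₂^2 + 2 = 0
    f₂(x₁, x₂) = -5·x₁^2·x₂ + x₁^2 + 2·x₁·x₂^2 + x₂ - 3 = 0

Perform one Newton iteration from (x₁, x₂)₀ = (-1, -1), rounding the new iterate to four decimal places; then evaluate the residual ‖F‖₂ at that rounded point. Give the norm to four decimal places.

1.4084

At (-1, -1): F = (5.0000, 0.0000).
Jacobian J = [[-4·x₁·x₂ - 4·x₁ - 3·x₂^2, -2·x₁^2 - 6·x₁·x₂], [-10·x₁·x₂ + 2·x₁ + 2·x₂^2, -5·x₁^2 + 4·x₁·x₂ + 1]].
At the point, J = [[-3.0000, -8.0000], [-10.0000, 0.0000]] (det J = -80.0000).
Solving J·Δ = −F gives Δ = (0.0000, 0.6250).
Then the next iterate is (x₁, x₂)₁ = (-1.0000, -0.3750).
Re-evaluating at (-1.0000, -0.3750): F = (1.171875, -0.781250), so ‖F‖₂ = 1.4084.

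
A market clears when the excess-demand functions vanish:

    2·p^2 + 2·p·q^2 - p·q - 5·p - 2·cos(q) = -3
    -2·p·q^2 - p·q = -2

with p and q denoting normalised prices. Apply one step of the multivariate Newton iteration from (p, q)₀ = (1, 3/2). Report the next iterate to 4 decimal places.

(0.7150, 1.1728)

At (1, 3/2): F = (2.858526, -4.0000).
Jacobian J = [[4·p + 2·q^2 - q - 5, 4·p·q - p + 2·sin(q)], [-2·q^2 - q, -4·p·q - p]].
At the point, J = [[2.0000, 6.994990], [-6.0000, -7.0000]] (det J = 27.969940).
Solving J·Δ = −F gives Δ = (-0.2850, -0.3272).
Then the next iterate is (p, q)₁ = (0.7150, 1.1728).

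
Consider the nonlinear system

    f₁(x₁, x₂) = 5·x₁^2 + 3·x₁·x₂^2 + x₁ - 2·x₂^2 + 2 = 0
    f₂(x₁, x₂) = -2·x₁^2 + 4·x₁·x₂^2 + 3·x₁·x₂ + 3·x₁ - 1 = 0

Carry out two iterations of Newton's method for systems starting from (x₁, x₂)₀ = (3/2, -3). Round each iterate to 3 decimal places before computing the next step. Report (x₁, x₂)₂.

(0.553, -1.642)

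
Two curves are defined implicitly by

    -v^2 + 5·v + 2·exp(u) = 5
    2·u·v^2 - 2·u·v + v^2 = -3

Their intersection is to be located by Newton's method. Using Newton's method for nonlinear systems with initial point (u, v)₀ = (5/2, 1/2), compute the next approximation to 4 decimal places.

(1.9836, -1.7582)

At (5/2, 1/2): F = (21.614988, 2.0000).
Jacobian J = [[2·exp(u), -2·v + 5], [2·v^2 - 2·v, 4·u·v - 2·u + 2·v]].
At the point, J = [[24.364988, 4.0000], [-0.5000, 1.0000]] (det J = 26.364988).
Solving J·Δ = −F gives Δ = (-0.5164, -2.2582).
Then the next iterate is (u, v)₁ = (1.9836, -1.7582).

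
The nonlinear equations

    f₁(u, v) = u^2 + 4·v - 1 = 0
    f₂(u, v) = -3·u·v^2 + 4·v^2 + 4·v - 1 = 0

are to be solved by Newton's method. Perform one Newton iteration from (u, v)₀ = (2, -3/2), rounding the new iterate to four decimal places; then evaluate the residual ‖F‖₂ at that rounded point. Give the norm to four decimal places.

3.3807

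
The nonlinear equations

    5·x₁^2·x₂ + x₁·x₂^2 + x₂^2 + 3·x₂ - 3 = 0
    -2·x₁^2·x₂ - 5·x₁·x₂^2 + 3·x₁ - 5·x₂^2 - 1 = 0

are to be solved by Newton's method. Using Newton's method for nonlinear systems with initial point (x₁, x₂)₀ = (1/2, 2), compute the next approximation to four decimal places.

At (1/2, 2): F = (11.5000, -30.5000).
Jacobian J = [[10·x₁·x₂ + x₂^2, 5·x₁^2 + 2·x₁·x₂ + 2·x₂ + 3], [-4·x₁·x₂ - 5·x₂^2 + 3, -2·x₁^2 - 10·x₁·x₂ - 10·x₂]].
At the point, J = [[14.0000, 10.2500], [-21.0000, -30.5000]] (det J = -211.7500).
Solving J·Δ = −F gives Δ = (-0.1800, -0.8760).
Then the next iterate is (x₁, x₂)₁ = (0.3200, 1.1240).

(0.3200, 1.1240)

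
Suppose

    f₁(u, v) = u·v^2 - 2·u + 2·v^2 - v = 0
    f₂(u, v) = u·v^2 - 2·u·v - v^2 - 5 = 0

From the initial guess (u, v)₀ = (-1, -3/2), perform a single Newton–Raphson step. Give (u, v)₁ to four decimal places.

(-0.8261, -0.0516)

At (-1, -3/2): F = (5.7500, -12.5000).
Jacobian J = [[v^2 - 2, 2·u·v + 4·v - 1], [v^2 - 2·v, 2·u·v - 2·u - 2·v]].
At the point, J = [[0.2500, -4.0000], [5.2500, 8.0000]] (det J = 23.0000).
Solving J·Δ = −F gives Δ = (0.1739, 1.4484).
Then the next iterate is (u, v)₁ = (-0.8261, -0.0516).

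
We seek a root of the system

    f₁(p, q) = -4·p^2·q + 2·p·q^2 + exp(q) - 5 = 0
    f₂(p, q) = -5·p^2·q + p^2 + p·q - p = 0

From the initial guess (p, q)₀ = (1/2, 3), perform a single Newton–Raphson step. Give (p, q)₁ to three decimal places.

(0.342, 2.197)

At (1/2, 3): F = (21.08554, -2.500).
Jacobian J = [[-8·p·q + 2·q^2, -4·p^2 + 4·p·q + exp(q)], [-10·p·q + 2·p + q - 1, -5·p^2 + p]].
At the point, J = [[6.000, 25.08554], [-12.000, -0.750]] (det J = 296.52644).
Solving J·Δ = −F gives Δ = (-0.158, -0.803).
Then the next iterate is (p, q)₁ = (0.342, 2.197).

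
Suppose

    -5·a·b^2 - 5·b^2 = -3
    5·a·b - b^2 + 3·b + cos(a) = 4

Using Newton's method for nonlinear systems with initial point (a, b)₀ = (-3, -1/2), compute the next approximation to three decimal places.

At (-3, -1/2): F = (5.500, 0.76001).
Jacobian J = [[-5·b^2, -10·a·b - 10·b], [5·b - sin(a), 5·a - 2·b + 3]].
At the point, J = [[-1.250, -10.000], [-2.35888, -11.000]] (det J = -9.83880).
Solving J·Δ = −F gives Δ = (-5.377, 1.222).
Then the next iterate is (a, b)₁ = (-8.377, 0.722).

(-8.377, 0.722)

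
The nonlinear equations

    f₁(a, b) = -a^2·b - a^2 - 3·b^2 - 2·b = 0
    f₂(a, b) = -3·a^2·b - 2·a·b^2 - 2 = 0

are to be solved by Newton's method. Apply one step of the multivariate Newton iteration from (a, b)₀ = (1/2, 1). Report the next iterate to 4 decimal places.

(0.0577, 0.4406)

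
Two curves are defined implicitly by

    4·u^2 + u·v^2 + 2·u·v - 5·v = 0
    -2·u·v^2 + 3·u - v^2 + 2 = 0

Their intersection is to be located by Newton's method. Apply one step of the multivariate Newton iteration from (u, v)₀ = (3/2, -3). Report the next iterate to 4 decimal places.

At (3/2, -3): F = (28.5000, -29.5000).
Jacobian J = [[8·u + v^2 + 2·v, 2·u·v + 2·u - 5], [-2·v^2 + 3, -4·u·v - 2·v]].
At the point, J = [[15.0000, -11.0000], [-15.0000, 24.0000]] (det J = 195.0000).
Solving J·Δ = −F gives Δ = (-1.8436, 0.0769).
Then the next iterate is (u, v)₁ = (-0.3436, -2.9231).

(-0.3436, -2.9231)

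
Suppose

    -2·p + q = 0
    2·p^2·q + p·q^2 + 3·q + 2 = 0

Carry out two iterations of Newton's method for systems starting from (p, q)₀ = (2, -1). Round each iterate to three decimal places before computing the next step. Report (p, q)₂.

(-1.275, -2.549)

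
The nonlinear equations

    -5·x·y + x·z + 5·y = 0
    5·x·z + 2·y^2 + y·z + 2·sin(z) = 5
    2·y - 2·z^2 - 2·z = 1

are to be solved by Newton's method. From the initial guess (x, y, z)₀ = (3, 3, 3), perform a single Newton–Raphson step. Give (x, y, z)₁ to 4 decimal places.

At (3, 3, 3): F = (-21.0000, 67.282240, -19.0000).
Jacobian J = [[-5·y + z, -5·x + 5, x], [5·z, 4·y + z, 5·x + y + 2·cos(z)], [0, 2, -4·z - 2]].
At the point, J = [[-12.0000, -10.0000, 3.0000], [15.0000, 15.0000, 16.020015], [0.0000, 2.0000, -14.0000]] (det J = 894.480360).
Solving J·Δ = −F gives Δ = (0.0382, -2.6673, -1.7382).
Then the next iterate is (x, y, z)₁ = (3.0382, 0.3327, 1.2618).

(3.0382, 0.3327, 1.2618)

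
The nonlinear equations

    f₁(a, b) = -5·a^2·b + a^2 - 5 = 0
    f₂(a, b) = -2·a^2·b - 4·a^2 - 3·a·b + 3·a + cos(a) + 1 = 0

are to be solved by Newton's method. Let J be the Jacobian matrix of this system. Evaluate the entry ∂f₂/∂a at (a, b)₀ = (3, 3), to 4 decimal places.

-66.1411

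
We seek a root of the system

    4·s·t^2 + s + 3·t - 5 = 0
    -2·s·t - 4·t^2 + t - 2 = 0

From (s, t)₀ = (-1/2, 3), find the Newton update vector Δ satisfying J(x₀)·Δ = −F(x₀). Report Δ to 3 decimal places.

(0.036, -1.464)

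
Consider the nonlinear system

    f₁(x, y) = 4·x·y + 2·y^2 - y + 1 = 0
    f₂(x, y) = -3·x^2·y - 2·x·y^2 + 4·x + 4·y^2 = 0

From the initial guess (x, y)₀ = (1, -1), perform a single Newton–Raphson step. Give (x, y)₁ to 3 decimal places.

At (1, -1): F = (0.000, 9.000).
Jacobian J = [[4·y, 4·x + 4·y - 1], [-6·x·y - 2·y^2 + 4, -3·x^2 - 4·x·y + 8·y]].
At the point, J = [[-4.000, -1.000], [8.000, -7.000]] (det J = 36.000).
Solving J·Δ = −F gives Δ = (-0.250, 1.000).
Then the next iterate is (x, y)₁ = (0.750, 0.000).

(0.750, 0.000)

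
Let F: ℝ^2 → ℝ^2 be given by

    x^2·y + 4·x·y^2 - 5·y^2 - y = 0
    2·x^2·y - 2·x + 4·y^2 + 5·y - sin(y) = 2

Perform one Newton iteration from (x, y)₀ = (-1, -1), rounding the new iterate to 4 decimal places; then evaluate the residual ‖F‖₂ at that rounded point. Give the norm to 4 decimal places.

At (-1, -1): F = (-9.0000, -2.158529).
Jacobian J = [[2·x·y + 4·y^2, x^2 + 8·x·y - 10·y - 1], [4·x·y - 2, 2·x^2 + 8·y - cos(y) + 5]].
At the point, J = [[6.0000, 18.0000], [2.0000, -1.540302]] (det J = -45.241814).
Solving J·Δ = −F gives Δ = (1.1652, 0.1116).
Then the next iterate is (x, y)₁ = (0.1652, -0.8884).
Re-evaluating at (0.1652, -0.8884): F = (-2.560579, -2.887809), so ‖F‖₂ = 3.8595.

3.8595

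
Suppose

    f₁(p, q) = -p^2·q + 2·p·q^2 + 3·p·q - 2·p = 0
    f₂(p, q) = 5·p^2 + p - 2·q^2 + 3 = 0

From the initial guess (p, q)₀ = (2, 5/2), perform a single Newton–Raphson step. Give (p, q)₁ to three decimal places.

At (2, 5/2): F = (26.000, 12.500).
Jacobian J = [[-2·p·q + 2·q^2 + 3·q - 2, -p^2 + 4·p·q + 3·p], [10·p + 1, -4·q]].
At the point, J = [[8.000, 22.000], [21.000, -10.000]] (det J = -542.000).
Solving J·Δ = −F gives Δ = (-0.987, -0.823).
Then the next iterate is (p, q)₁ = (1.013, 1.677).

(1.013, 1.677)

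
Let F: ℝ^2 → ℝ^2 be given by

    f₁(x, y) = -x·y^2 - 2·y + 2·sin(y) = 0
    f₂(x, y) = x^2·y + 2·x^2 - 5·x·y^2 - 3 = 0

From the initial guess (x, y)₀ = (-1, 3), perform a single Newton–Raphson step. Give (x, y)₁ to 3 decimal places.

At (-1, 3): F = (3.28224, 47.000).
Jacobian J = [[-y^2, -2·x·y + 2·cos(y) - 2], [2·x·y + 4·x - 5·y^2, x^2 - 10·x·y]].
At the point, J = [[-9.000, 2.02002], [-55.000, 31.000]] (det J = -167.89917).
Solving J·Δ = −F gives Δ = (0.041, -1.444).
Then the next iterate is (x, y)₁ = (-0.959, 1.556).

(-0.959, 1.556)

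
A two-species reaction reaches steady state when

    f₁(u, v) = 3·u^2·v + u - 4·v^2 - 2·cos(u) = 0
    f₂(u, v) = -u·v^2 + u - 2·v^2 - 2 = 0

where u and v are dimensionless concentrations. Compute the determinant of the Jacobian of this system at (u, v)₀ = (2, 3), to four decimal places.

J = [[6·u·v + 2·sin(u) + 1, 3·u^2 - 8·v], [-v^2 + 1, -2·u·v - 4·v]].
At the point, J = [[38.818595, -12.0000], [-8.0000, -24.0000]].
det J = -1027.6463.

-1027.6463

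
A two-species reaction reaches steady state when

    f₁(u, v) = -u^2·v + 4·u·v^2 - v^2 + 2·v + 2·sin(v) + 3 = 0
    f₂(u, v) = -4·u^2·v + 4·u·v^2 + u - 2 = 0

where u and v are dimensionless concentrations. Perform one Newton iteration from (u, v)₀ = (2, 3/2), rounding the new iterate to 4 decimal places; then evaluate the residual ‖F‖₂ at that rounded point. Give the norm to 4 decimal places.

6.9458

At (2, 3/2): F = (17.744990, -6.0000).
Jacobian J = [[-2·u·v + 4·v^2, -u^2 + 8·u·v - 2·v + 2·cos(v) + 2], [-8·u·v + 4·v^2 + 1, -4·u^2 + 8·u·v]].
At the point, J = [[3.0000, 19.141474], [-14.0000, 8.0000]] (det J = 291.980642).
Solving J·Δ = −F gives Δ = (-0.8795, -0.7892).
Then the next iterate is (u, v)₁ = (1.1205, 0.7108).
Re-evaluating at (1.1205, 0.7108): F = (6.593291, -2.184725), so ‖F‖₂ = 6.9458.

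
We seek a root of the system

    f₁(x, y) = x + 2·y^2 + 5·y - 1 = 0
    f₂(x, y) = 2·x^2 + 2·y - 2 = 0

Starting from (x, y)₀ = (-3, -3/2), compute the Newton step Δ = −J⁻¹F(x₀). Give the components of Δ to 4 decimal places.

(-0.1000, -7.1000)

At (-3, -3/2): F = (-7.0000, 13.0000).
Jacobian J = [[1, 4·y + 5], [4·x, 2]].
At the point, J = [[1.0000, -1.0000], [-12.0000, 2.0000]] (det J = -10.0000).
Solving J·Δ = −F gives Δ = (-0.1000, -7.1000).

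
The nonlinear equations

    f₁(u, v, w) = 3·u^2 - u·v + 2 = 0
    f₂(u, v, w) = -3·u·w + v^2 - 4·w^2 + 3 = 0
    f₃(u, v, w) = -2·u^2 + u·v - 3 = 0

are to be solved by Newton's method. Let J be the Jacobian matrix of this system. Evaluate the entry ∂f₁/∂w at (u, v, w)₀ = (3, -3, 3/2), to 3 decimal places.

0.000

∂f₁/∂w = 0.
At (3, -3, 3/2) this is 0.000.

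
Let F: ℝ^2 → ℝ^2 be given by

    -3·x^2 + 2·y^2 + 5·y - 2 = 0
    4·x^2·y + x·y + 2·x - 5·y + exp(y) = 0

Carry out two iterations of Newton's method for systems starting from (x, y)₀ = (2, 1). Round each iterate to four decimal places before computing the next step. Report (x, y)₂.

(0.6915, 0.4678)

At (2, 1): F = (-7.0000, 19.718282).
Jacobian J = [[-6·x, 4·y + 5], [8·x·y + y + 2, 4·x^2 + x + exp(y) - 5]].
At the point, J = [[-12.0000, 9.0000], [19.0000, 15.718282]] (det J = -359.619382).
Solving J·Δ = −F gives Δ = (-0.7994, -0.2881).
Then the next iterate is (x, y)₁ = (1.2006, 0.7119).
Round to (1.2006, 0.7119) and repeat: F = (-1.751218, 5.838912), J = [[-7.2036, 7.8476], [9.549557, 4.004221]].
Δ = (-0.5091, -0.2441), so (x, y)₂ = (0.6915, 0.4678).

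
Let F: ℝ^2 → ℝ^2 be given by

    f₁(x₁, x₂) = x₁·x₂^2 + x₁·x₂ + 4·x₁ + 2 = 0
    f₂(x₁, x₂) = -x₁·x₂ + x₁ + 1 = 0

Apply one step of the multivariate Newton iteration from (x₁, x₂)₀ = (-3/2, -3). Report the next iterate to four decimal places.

(-0.3000, -2.8667)

At (-3/2, -3): F = (-13.0000, -5.0000).
Jacobian J = [[x₂^2 + x₂ + 4, 2·x₁·x₂ + x₁], [-x₂ + 1, -x₁]].
At the point, J = [[10.0000, 7.5000], [4.0000, 1.5000]] (det J = -15.0000).
Solving J·Δ = −F gives Δ = (1.2000, 0.1333).
Then the next iterate is (x₁, x₂)₁ = (-0.3000, -2.8667).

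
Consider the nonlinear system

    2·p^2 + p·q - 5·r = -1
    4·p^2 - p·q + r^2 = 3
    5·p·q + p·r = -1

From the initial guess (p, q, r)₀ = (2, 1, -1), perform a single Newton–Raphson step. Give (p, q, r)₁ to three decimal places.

(1.283, 0.079, 0.540)

At (2, 1, -1): F = (16.000, 12.000, 9.000).
Jacobian J = [[4·p + q, p, -5], [8·p - q, -p, 2·r], [5·q + r, 5·p, p]].
At the point, J = [[9.000, 2.000, -5.000], [15.000, -2.000, -2.000], [4.000, 10.000, 2.000]] (det J = -722.000).
Solving J·Δ = −F gives Δ = (-0.717, -0.921, 1.540).
Then the next iterate is (p, q, r)₁ = (1.283, 0.079, 0.540).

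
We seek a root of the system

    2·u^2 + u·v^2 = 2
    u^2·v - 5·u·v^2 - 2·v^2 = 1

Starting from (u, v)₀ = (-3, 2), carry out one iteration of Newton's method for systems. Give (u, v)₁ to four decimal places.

(-1.7706, 1.5138)

At (-3, 2): F = (4.0000, 69.0000).
Jacobian J = [[4·u + v^2, 2·u·v], [2·u·v - 5·v^2, u^2 - 10·u·v - 4·v]].
At the point, J = [[-8.0000, -12.0000], [-32.0000, 61.0000]] (det J = -872.0000).
Solving J·Δ = −F gives Δ = (1.2294, -0.4862).
Then the next iterate is (u, v)₁ = (-1.7706, 1.5138).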